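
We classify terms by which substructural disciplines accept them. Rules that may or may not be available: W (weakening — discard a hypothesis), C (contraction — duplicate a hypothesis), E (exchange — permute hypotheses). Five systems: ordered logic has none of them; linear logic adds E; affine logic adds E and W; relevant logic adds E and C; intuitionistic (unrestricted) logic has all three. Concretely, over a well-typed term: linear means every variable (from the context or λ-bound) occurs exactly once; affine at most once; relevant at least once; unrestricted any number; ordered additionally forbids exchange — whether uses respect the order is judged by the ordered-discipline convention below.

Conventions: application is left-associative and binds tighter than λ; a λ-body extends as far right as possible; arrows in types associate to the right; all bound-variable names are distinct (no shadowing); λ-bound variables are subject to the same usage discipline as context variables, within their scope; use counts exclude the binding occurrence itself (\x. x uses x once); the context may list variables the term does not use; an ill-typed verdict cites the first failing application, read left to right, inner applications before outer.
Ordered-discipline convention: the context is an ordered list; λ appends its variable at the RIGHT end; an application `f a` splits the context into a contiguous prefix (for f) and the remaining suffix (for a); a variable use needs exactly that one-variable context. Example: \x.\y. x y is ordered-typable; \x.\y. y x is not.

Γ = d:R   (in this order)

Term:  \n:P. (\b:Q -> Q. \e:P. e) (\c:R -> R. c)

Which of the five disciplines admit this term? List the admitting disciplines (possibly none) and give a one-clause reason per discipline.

admitted by: none
counts: d=0, n [bound]=0, b [bound]=0, e [bound]=1, c [bound]=1
uses in reading order: e, c
typing: ill-typed: an argument (R -> R) -> R -> R mismatches the expected Q -> Q
ordered: ✗ — a type mismatch blocks all five
linear: ✗ — the type mismatch rejects it
affine: ✗ — not simply typable
relevant: ✗ — fails simple typing
unrestricted: ✗ — a type mismatch blocks all five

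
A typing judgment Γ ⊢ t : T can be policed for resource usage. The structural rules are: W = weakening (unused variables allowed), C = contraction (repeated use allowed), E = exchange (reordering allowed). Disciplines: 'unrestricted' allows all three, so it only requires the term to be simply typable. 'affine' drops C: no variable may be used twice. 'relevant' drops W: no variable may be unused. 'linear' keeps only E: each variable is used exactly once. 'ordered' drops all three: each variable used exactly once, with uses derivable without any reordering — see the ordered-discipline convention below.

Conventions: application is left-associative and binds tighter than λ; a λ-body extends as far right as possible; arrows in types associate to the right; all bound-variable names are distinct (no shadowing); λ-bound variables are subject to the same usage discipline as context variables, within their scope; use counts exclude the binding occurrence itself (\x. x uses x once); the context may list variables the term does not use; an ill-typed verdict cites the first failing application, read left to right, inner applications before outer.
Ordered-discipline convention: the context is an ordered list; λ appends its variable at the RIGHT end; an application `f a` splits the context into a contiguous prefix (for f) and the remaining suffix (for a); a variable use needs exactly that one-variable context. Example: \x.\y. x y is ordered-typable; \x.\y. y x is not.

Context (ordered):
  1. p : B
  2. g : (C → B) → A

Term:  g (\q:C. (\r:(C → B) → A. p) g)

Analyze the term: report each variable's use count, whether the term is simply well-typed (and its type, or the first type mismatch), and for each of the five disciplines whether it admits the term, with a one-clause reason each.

counts: p: 1×, g: 2×, q (bound): 0×, r (bound): 0×
order of uses: g, p, g
typing: well-typed at A
ordered: ✗ — needs contraction — g ×2; q, r left unused
linear: ✗ — needs contraction — g ×2; q, r left unused
affine: ✗ — needs contraction — g ×2
relevant: ✗ — q, r left unused
unrestricted: ✓ — simply typable at A; W, C, E all held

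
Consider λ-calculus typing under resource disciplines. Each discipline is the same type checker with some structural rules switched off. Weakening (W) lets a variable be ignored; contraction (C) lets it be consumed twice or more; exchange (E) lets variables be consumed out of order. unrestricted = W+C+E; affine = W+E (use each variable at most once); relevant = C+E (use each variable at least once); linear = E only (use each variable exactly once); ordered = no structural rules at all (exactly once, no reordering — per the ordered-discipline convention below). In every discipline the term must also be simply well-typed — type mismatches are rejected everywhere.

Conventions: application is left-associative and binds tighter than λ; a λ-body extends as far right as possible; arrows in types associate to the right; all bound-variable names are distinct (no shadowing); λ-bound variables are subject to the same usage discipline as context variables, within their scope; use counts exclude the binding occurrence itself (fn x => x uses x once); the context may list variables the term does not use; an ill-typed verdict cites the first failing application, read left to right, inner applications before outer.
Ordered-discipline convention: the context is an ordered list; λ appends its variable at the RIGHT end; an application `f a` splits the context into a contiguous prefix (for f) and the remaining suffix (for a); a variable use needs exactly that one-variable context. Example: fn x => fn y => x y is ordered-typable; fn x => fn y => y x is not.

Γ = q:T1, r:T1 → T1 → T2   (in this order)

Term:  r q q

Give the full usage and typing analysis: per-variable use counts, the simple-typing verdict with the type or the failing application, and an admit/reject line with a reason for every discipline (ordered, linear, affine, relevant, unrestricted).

variable uses: q: 2×; r: 1×
use order (left to right): r, q, q
typing: well-typed at T2
ordered: ✗ — q ×2 used more than once (contraction)
linear: ✗ — q ×2 used more than once (contraction)
affine: ✗ — q ×2 used more than once (contraction)
relevant: ✓ — none of q, r goes unused
unrestricted: ✓ — typability at T2 is all that's needed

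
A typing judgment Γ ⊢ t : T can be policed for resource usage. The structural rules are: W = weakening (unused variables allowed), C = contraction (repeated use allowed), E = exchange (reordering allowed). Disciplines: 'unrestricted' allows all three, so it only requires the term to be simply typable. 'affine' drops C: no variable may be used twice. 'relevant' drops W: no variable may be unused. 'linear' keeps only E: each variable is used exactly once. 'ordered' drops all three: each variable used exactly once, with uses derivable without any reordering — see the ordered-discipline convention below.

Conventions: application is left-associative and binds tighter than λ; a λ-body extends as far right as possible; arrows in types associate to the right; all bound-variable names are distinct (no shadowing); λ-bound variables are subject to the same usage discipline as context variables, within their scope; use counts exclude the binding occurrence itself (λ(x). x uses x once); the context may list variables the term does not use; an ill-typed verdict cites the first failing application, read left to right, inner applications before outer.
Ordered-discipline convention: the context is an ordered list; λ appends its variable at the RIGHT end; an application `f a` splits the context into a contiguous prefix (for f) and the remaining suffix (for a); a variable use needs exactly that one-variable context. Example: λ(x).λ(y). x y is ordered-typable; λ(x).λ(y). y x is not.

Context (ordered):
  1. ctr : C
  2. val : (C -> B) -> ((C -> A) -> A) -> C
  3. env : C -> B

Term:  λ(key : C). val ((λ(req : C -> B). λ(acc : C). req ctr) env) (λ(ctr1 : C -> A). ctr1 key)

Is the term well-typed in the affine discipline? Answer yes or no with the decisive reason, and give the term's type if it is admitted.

yes — ctr, val, env, key, req, acc, ctr1: no repeats, contraction unneeded; term : C -> C
use counts: ctr: 1, val: 1, env: 1, key (bound): 1, req (bound): 1, acc (bound): 0, ctr1 (bound): 1
use order (left to right): val, req, ctr, env, ctr1, key
typing: the term checks, with type C -> C
all disciplines: ordered ✗ · linear ✗ · affine ✓ · relevant ✗ · unrestricted ✓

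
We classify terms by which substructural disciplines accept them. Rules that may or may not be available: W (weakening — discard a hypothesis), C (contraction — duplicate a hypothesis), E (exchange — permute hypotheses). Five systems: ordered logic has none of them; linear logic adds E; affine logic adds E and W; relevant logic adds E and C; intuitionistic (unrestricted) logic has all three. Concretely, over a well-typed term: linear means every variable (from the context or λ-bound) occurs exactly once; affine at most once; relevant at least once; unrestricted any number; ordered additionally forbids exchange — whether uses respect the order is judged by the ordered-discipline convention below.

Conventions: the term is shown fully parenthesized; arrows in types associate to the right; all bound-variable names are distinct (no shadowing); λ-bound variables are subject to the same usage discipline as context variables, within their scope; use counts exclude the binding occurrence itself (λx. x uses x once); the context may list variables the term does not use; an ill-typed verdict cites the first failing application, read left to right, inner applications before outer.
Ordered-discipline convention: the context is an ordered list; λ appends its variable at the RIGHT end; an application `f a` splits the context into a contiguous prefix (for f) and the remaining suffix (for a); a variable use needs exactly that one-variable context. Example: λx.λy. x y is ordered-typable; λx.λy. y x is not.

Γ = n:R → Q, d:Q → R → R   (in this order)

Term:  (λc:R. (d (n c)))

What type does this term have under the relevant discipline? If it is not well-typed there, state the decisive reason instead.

term : R → R → R
use counts: n=1; d=1; c [bound]=1
order of uses: d, n, c
typing: ✓ — R → R → R
summary: ordered ✗, linear ✓, affine ✓, relevant ✓, unrestricted ✓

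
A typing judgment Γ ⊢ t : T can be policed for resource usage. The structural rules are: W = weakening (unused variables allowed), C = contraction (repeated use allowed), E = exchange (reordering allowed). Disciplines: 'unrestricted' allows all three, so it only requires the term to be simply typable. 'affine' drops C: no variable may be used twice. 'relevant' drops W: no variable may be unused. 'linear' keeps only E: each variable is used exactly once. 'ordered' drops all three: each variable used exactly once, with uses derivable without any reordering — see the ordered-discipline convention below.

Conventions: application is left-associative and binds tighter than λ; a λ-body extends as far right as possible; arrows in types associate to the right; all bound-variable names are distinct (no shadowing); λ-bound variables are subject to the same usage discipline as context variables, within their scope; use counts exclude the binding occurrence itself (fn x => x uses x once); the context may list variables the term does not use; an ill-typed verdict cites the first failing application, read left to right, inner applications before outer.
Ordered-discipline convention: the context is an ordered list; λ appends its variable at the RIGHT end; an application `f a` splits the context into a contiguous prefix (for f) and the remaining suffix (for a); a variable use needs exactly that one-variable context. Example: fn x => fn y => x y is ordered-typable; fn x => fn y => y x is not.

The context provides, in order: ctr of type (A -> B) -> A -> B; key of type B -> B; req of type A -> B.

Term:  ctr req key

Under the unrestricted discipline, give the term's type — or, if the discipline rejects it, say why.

not well-typed under unrestricted — fails simple typing
use counts: ctr ×1, key ×1, req ×1
order of uses: ctr, req, key
typing: ill-typed: an argument B -> B mismatches the expected A
per-discipline verdicts: ordered ✗ | linear ✗ | affine ✗ | relevant ✗ | unrestricted ✗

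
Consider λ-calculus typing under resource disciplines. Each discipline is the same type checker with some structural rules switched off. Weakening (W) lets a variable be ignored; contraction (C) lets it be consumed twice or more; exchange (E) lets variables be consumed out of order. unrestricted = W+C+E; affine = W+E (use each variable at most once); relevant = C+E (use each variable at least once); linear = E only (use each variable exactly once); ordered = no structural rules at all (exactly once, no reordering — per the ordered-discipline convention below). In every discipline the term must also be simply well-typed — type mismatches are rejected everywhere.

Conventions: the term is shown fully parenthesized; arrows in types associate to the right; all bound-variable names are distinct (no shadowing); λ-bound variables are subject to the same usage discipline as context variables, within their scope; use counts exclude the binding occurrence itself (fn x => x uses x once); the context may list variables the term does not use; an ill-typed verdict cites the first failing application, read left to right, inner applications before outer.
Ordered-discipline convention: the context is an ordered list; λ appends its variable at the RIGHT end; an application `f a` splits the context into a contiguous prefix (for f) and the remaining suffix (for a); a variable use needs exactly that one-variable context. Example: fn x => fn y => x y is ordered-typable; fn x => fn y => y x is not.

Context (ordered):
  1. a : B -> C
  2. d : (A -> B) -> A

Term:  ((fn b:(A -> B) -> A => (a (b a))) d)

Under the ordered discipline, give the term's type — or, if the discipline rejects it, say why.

not well-typed under ordered — a type mismatch blocks all five
variable uses: a: 2×; d: 1×; b [bound]: 1×
order of uses: a, b, a, d
typing: ill-typed: a function awaiting A -> B gets B -> C
per-discipline verdicts: ordered ✗ | linear ✗ | affine ✗ | relevant ✗ | unrestricted ✗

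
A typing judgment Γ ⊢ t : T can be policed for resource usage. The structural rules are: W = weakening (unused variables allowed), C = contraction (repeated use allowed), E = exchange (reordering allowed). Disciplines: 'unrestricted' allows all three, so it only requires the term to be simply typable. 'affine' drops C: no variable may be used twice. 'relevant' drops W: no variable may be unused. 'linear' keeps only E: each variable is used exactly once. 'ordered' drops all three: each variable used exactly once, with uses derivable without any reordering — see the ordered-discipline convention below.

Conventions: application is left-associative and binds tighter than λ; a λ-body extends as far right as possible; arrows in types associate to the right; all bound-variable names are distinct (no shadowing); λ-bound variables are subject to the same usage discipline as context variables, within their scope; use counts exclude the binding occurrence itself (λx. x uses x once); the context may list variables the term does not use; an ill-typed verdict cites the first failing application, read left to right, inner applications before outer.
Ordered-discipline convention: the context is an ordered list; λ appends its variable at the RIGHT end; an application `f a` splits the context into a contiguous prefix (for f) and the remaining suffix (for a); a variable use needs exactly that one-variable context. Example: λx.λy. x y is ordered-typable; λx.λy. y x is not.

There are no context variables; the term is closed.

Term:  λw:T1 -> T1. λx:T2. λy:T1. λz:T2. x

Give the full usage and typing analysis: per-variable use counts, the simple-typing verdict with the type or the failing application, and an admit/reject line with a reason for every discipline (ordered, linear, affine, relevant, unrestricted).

usage: w [bound]=0, x [bound]=1, y [bound]=0, z [bound]=0
use order (left to right): x
typing: well-typed — term : (T1 -> T1) -> T2 -> T1 -> T2 -> T2
ordered: ✗ — unused: w, y, z — weakening required
linear: ✗ — unused: w, y, z — weakening required
affine: ✓ — no duplicate uses among w, x, y, z
relevant: ✗ — unused: w, y, z — weakening required
unrestricted: ✓ — type-checks ((T1 -> T1) -> T2 -> T1 -> T2 -> T2) and nothing is barred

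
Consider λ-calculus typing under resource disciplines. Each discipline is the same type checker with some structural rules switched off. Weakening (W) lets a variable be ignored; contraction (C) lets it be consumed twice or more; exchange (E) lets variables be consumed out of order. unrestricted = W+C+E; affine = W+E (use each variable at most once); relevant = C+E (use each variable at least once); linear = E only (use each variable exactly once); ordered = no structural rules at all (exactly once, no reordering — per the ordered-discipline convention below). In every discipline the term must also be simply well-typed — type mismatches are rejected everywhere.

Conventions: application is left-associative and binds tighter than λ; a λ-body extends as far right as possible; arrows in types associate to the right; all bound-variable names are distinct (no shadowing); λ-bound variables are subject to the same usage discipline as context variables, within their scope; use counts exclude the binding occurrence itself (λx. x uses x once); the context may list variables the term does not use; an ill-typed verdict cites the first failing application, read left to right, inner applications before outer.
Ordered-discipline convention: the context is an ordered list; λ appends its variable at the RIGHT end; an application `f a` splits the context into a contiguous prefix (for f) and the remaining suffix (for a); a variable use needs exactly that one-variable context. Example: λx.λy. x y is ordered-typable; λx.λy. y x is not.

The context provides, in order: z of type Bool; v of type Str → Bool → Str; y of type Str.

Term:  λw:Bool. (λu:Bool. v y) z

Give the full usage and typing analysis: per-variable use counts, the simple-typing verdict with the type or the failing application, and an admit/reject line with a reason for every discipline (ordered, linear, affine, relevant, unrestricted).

usage: z: 1×, v: 1×, y: 1×, w (bound): 0×, u (bound): 0×
order of uses: v, y, z
typing: well-typed — term : Bool → Bool → Str
ordered ✗ (w, u left unused)
linear ✗ (w, u left unused)
affine ✓ (at most one use each (z, v, y, w, u))
relevant ✗ (w, u left unused)
unrestricted ✓ (well-typed at Bool → Bool → Str; no restrictions here)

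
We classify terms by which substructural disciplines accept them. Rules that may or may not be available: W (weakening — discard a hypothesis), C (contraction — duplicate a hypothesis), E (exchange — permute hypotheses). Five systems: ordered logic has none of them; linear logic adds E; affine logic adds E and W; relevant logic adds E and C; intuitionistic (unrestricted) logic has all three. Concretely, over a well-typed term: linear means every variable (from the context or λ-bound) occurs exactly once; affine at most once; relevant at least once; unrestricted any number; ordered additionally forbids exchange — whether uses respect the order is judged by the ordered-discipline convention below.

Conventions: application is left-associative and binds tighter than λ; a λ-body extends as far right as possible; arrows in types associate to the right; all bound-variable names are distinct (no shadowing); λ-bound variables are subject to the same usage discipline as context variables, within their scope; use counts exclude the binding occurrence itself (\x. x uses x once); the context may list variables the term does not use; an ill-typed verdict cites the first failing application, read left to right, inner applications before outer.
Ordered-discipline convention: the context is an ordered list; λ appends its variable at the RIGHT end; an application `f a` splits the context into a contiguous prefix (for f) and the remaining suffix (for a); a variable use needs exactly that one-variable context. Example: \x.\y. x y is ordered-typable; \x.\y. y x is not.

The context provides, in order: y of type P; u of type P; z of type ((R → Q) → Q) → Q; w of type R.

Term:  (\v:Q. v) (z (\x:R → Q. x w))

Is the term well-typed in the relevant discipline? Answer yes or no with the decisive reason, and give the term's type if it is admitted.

no — y, u left unused
variable uses: y: 0, u: 0, z: 1, w: 1, v [bound]: 1, x [bound]: 1
order of uses: v, z, x, w
typing: well-typed — term : Q
summary: ordered ✗ | linear ✗ | affine ✓ | relevant ✗ | unrestricted ✓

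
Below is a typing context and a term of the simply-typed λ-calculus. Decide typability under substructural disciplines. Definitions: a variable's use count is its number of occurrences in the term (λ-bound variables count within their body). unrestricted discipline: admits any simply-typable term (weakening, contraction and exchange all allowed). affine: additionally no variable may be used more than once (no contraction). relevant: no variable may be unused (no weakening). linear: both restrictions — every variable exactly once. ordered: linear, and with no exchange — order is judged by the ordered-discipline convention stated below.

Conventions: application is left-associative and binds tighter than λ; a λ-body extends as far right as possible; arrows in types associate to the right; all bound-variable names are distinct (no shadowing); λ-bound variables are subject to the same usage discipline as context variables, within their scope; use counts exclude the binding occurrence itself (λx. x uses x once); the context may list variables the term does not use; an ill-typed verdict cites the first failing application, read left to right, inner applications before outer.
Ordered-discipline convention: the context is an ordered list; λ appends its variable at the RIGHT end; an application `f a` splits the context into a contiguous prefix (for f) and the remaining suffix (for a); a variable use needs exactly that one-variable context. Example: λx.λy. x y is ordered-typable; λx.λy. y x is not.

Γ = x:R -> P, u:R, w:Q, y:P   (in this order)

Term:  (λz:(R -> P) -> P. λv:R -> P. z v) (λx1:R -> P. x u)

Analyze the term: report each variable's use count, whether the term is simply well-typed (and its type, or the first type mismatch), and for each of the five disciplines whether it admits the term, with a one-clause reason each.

counts: x=1, u=1, w=0, y=0, z (λ-bound)=1, v (λ-bound)=1, x1 (λ-bound)=0
use order (left to right): z, v, x, u
typing: ✓ — (R -> P) -> P
ordered: ✗, needs weakening: w, y, x1 unused
linear: ✗, needs weakening: w, y, x1 unused
affine: ✓, at most one use each (x, u, w, y, z, v, x1)
relevant: ✗, needs weakening: w, y, x1 unused
unrestricted: ✓, type-checks ((R -> P) -> P) and nothing is barred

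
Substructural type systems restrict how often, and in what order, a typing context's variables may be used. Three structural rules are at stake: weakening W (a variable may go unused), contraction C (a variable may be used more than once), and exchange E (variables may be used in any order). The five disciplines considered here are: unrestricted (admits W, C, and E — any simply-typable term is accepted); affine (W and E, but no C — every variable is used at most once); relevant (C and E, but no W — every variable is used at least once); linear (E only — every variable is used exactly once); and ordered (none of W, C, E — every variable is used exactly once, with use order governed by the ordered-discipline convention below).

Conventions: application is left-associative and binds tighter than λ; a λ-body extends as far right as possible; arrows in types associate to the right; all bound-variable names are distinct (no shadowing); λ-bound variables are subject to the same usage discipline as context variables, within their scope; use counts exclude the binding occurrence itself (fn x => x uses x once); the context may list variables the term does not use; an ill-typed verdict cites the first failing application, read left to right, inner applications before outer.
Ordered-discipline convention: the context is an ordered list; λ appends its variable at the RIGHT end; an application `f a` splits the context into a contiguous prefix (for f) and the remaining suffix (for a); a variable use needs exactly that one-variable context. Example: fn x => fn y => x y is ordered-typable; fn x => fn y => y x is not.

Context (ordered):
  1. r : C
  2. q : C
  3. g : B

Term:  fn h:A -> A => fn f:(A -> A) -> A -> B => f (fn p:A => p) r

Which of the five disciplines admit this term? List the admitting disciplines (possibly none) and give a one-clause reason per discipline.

admitting disciplines: none
variable uses: r: 1; q: 0; g: 0; h (λ-bound): 0; f (λ-bound): 1; p (λ-bound): 1
left-to-right use order: f, p, r
typing: ill-typed: argument of type C where A is required
ordered ✗ (not simply typable)
linear ✗ (fails simple typing)
affine ✗ (a type mismatch blocks all five)
relevant ✗ (the type mismatch rejects it)
unrestricted ✗ (not simply typable)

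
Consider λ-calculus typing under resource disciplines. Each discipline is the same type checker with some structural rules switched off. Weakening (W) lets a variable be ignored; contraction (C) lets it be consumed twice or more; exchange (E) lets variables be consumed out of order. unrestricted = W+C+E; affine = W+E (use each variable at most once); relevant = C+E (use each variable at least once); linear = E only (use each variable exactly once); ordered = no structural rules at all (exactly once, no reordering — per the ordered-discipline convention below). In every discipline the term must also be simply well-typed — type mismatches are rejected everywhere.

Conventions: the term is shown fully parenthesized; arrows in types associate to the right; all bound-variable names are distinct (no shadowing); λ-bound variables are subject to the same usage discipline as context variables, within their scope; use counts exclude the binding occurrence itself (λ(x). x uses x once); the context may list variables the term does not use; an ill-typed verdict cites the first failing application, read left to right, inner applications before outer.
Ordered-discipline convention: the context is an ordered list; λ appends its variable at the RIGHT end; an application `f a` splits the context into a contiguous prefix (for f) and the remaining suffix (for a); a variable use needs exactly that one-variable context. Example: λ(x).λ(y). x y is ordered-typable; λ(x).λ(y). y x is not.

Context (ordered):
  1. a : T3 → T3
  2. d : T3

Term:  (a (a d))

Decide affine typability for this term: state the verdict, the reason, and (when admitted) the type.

no — a ×2 used more than once (contraction)
counts: a ×2; d ×1
uses in reading order: a, a, d
typing: well-typed at T3
all disciplines: ordered ✗ · linear ✗ · affine ✗ · relevant ✓ · unrestricted ✓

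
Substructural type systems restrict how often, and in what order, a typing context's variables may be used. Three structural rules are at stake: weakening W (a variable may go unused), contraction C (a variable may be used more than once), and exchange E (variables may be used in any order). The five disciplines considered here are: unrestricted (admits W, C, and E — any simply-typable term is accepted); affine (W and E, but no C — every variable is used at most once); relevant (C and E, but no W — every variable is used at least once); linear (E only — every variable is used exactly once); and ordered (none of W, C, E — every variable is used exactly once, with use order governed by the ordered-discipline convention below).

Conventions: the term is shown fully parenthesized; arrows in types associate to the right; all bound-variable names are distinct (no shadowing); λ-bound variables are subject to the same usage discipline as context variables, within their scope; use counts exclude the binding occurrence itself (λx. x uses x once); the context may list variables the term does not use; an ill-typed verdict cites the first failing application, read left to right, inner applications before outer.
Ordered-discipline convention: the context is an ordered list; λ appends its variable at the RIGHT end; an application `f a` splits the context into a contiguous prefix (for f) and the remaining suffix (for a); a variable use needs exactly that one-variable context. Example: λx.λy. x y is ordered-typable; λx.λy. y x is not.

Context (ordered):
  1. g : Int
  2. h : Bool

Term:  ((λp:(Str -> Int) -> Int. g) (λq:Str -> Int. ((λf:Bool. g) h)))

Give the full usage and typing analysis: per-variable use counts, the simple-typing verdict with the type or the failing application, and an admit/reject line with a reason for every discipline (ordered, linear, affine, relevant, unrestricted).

use counts: g: 2×, h: 1×, p [bound]: 0×, q [bound]: 0×, f [bound]: 0×
left-to-right use order: g, g, h
typing: well-typed at Int
ordered ✗ (repeated use of g ×2; unused: p, q, f — weakening required)
linear ✗ (repeated use of g ×2; unused: p, q, f — weakening required)
affine ✗ (repeated use of g ×2)
relevant ✗ (unused: p, q, f — weakening required)
unrestricted ✓ (typability at Int is all that's needed)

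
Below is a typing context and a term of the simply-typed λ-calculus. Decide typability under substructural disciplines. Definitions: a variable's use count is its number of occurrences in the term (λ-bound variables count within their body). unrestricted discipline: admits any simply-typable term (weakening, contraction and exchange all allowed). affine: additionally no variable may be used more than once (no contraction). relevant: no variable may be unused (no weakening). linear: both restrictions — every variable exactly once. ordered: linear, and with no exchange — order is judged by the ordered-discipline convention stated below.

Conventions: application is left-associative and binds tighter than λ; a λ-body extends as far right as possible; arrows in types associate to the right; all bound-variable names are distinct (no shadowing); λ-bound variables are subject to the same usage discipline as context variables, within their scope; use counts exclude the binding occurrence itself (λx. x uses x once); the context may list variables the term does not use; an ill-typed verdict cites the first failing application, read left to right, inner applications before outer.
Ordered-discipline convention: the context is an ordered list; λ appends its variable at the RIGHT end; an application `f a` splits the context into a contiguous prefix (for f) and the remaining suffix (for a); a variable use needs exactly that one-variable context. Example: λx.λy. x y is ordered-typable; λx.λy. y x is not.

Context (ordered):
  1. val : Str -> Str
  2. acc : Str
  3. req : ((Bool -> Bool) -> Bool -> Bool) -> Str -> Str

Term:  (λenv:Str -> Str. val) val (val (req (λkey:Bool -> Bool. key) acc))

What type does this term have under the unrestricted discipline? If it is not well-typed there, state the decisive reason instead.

term : Str
counts: val ×3; acc ×1; req ×1; env (bound) ×0; key (bound) ×1
use order (left to right): val, val, val, req, key, acc
typing: the term checks, with type Str
across the five disciplines: ordered ✗ | linear ✗ | affine ✗ | relevant ✗ | unrestricted ✓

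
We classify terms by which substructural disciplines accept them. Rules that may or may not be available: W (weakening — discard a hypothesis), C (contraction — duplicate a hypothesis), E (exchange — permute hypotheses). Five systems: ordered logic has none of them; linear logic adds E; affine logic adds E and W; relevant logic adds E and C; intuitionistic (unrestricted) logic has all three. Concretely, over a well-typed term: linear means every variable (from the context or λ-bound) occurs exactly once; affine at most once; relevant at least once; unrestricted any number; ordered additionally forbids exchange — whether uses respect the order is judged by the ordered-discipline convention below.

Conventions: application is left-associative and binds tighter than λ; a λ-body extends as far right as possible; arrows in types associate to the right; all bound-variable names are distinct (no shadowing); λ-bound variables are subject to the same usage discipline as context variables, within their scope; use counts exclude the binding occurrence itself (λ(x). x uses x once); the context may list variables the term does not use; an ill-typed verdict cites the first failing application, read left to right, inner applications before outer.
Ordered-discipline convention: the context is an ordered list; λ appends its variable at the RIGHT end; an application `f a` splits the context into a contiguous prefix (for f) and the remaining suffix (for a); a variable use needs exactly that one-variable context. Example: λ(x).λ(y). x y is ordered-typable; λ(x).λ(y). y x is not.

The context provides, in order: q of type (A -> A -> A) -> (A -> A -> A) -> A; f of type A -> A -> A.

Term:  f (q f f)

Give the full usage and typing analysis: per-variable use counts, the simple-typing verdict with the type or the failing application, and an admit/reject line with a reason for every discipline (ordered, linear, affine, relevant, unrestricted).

usage: q=1; f=3
uses in reading order: f, q, f, f
typing: the term checks, with type A -> A
ordered ✗ (repeated use of f ×3)
linear ✗ (repeated use of f ×3)
affine ✗ (repeated use of f ×3)
relevant ✓ (every one of q, f appears)
unrestricted ✓ (type-checks (A -> A) and nothing is barred)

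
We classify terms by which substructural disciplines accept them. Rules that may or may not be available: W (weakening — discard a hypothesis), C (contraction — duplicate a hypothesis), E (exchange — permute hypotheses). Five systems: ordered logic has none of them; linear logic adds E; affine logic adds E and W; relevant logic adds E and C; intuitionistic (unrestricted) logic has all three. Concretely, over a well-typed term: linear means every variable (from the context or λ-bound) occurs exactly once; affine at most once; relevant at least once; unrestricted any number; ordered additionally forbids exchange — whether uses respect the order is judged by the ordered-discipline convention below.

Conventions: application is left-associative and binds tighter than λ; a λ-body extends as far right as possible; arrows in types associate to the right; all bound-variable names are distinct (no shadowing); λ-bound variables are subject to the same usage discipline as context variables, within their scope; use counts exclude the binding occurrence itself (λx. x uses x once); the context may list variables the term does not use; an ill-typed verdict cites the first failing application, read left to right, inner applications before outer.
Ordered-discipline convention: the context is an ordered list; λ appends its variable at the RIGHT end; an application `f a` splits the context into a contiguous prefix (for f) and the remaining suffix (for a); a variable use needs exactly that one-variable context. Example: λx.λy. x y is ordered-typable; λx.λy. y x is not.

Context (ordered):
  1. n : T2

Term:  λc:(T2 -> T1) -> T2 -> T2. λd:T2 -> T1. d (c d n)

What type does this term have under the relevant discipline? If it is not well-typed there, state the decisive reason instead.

term : ((T2 -> T1) -> T2 -> T2) -> (T2 -> T1) -> T1
use counts: n ×1; c [bound] ×1; d [bound] ×2
use order (left to right): d, c, d, n
typing: the term checks, with type ((T2 -> T1) -> T2 -> T2) -> (T2 -> T1) -> T1
summary: ordered ✗ | linear ✗ | affine ✗ | relevant ✓ | unrestricted ✓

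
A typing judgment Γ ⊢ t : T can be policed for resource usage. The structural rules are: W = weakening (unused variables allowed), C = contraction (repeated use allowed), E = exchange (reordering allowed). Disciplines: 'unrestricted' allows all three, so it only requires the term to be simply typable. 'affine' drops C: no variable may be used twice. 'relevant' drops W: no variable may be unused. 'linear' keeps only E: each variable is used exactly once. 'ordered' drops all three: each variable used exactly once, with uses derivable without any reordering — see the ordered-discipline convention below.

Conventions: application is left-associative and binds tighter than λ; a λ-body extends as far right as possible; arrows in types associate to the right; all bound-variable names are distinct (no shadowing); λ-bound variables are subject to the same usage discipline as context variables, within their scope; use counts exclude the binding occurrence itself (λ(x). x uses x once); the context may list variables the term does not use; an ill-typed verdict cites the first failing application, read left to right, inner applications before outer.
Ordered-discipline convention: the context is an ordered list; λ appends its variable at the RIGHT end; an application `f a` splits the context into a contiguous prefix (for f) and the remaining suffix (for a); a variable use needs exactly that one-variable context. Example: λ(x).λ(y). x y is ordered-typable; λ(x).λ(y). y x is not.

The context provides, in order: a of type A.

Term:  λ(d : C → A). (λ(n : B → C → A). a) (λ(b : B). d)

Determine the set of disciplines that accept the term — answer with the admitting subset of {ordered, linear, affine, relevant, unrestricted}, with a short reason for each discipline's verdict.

accepted by: affine, unrestricted
counts: a ×1, d [bound] ×1, n [bound] ×0, b [bound] ×0
order of uses: a, d
typing: well-typed — term : (C → A) → A
ordered: ✗ — unused: n, b — weakening required
linear: ✗ — unused: n, b — weakening required
affine: ✓ — a, d, n, b: no repeats, contraction unneeded
relevant: ✗ — unused: n, b — weakening required
unrestricted: ✓ — simply typable at (C → A) → A; W, C, E all held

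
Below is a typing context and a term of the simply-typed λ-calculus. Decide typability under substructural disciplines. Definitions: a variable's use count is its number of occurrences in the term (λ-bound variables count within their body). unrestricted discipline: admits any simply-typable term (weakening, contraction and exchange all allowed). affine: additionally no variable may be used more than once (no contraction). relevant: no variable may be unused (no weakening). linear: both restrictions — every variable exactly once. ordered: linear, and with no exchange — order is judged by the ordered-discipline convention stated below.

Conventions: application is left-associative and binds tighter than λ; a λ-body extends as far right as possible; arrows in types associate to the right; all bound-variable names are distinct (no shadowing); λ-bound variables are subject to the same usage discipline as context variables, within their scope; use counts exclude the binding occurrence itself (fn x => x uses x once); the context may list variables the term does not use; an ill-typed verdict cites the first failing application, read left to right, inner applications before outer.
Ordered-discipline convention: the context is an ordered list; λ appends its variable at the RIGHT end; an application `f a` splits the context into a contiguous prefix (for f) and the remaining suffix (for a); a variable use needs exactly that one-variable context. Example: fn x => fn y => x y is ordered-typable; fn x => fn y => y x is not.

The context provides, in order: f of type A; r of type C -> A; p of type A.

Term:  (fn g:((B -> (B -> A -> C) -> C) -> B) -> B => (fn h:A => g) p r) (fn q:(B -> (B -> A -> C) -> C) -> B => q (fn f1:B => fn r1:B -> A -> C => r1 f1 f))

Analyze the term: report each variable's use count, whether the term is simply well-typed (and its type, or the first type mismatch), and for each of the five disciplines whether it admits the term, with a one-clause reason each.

use counts: f=1, r=1, p=1, g [bound]=1, h [bound]=0, q [bound]=1, f1 [bound]=1, r1 [bound]=1
order of uses: g, p, r, q, r1, f1, f
typing: ill-typed: argument of type C -> A where (B -> (B -> A -> C) -> C) -> B is required
ordered: ✗, not simply typable
linear: ✗, fails simple typing
affine: ✗, a type mismatch blocks all five
relevant: ✗, the type mismatch rejects it
unrestricted: ✗, not simply typable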